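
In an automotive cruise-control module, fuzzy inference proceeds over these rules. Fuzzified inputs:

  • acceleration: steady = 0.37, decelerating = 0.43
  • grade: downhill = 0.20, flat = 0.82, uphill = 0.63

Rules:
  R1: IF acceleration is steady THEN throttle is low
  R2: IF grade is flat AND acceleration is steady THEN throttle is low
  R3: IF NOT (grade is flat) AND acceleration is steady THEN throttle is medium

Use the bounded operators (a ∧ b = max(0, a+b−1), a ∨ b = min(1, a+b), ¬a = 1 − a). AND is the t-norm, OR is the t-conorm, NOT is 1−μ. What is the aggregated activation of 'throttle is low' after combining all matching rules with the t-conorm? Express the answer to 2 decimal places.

0.56

R1: steady=0.37 → w = 0.37
R2: flat=0.82, steady=0.37; AND[max(0, a+b−1)] → w = 0.19
R3: ¬flat=1−0.82=0.18, steady=0.37; AND[max(0, a+b−1)] → w = 0.00
Rules with consequent 'low': {R1, R2} → strengths 0.37, 0.19
Aggregate via t-conorm [min(1, a+b)]: 0.56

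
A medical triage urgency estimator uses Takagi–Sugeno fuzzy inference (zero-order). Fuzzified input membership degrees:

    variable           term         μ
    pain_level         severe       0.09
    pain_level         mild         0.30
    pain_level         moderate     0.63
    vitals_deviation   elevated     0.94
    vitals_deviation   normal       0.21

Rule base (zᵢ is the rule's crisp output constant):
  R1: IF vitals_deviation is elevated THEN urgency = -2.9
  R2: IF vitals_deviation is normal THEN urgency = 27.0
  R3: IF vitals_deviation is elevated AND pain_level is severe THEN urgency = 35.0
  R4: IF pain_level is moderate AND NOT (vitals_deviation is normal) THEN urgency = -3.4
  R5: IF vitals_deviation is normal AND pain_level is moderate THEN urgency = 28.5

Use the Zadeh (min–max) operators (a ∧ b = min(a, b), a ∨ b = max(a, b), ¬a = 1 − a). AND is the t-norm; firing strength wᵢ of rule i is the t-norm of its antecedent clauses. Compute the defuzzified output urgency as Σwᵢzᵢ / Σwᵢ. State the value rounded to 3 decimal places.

4.777

R1 (z=-2.9): elevated=0.94 → w = 0.94
R2 (z=27.0): normal=0.21 → w = 0.21
R3 (z=35.0): elevated=0.94, severe=0.09; AND[min(a, b)] → w = 0.09
R4 (z=-3.4): moderate=0.63, ¬normal=1−0.21=0.79; AND[min(a, b)] → w = 0.63
R5 (z=28.5): normal=0.21, moderate=0.63; AND[min(a, b)] → w = 0.21
Weighted average = (0.94·-2.9 + 0.21·27.0 + 0.09·35.0 + 0.63·-3.4 + 0.21·28.5) / (0.94 + 0.21 + 0.09 + 0.63 + 0.21)
  = 9.9370 / 2.0800 = 4.777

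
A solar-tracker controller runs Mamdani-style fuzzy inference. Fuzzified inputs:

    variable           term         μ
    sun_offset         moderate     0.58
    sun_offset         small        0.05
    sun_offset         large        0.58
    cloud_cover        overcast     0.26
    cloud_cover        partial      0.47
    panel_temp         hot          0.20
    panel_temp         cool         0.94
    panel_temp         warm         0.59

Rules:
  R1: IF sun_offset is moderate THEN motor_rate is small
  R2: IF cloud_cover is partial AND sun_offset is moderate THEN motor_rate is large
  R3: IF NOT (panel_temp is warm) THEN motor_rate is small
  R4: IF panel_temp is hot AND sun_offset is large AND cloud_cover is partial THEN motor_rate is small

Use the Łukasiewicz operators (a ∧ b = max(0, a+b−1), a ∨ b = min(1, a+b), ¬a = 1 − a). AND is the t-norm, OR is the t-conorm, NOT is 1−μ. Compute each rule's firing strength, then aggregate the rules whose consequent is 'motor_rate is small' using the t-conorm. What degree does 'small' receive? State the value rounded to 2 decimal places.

R1: moderate=0.58 → w = 0.58
R2: partial=0.47, moderate=0.58; AND[max(0, a+b−1)] → w = 0.05
R3: ¬warm=1−0.59=0.41 → w = 0.41
R4: hot=0.20, large=0.58, partial=0.47; AND[max(0, a+b−1)] → w = 0.00
Rules with consequent 'small': {R1, R3, R4} → strengths 0.58, 0.41, 0.00
Aggregate via t-conorm [min(1, a+b)]: 0.99

0.99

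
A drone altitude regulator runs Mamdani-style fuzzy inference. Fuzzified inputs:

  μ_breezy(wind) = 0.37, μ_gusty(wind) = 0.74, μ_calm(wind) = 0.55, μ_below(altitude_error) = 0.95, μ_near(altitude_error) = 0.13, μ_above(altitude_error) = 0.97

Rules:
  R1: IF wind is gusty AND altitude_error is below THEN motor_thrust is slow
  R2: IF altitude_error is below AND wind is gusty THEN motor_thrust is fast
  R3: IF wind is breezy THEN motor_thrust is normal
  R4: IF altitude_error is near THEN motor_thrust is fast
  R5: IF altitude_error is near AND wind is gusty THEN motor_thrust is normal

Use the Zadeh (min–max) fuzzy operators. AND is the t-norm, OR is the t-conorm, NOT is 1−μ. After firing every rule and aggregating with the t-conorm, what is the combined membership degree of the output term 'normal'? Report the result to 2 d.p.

R1: gusty=0.74, below=0.95; AND[min(a, b)] → w = 0.74
R2: below=0.95, gusty=0.74; AND[min(a, b)] → w = 0.74
R3: breezy=0.37 → w = 0.37
R4: near=0.13 → w = 0.13
R5: near=0.13, gusty=0.74; AND[min(a, b)] → w = 0.13
Rules with consequent 'normal': {R3, R5} → strengths 0.37, 0.13
Aggregate via t-conorm [max(a, b)]: 0.37

0.37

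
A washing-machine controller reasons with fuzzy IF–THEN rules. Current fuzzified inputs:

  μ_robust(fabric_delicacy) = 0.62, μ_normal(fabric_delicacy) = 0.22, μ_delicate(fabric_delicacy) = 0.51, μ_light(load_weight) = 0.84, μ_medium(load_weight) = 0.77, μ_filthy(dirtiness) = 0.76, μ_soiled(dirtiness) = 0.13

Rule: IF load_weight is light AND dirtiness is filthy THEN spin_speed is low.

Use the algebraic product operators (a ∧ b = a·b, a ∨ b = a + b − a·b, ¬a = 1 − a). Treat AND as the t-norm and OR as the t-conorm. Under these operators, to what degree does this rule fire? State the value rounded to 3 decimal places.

0.638

firing strength: light=0.84, filthy=0.76; AND[a·b] → w = 0.6384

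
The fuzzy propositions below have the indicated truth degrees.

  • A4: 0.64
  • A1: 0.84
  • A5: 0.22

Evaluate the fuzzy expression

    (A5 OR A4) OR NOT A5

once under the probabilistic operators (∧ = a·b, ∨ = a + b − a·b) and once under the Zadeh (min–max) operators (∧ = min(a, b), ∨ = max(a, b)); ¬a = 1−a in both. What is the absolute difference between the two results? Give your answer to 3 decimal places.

Under probabilistic:
  A5 OR A4 = a + b − a·b on (0.2200, 0.6400) = 0.7192
  NOT A5 = 1 − 0.2200 = 0.7800
  (A5 OR A4) OR NOT A5 = a + b − a·b on (0.7192, 0.7800) = 0.9382
  → value = 0.9382
Under Zadeh (min–max):
  A5 OR A4 = max(a, b) on (0.22, 0.64) = 0.64
  NOT A5 = 1 − 0.22 = 0.78
  (A5 OR A4) OR NOT A5 = max(a, b) on (0.64, 0.78) = 0.78
  → value = 0.7800
|0.9382 − 0.7800| = 0.158

0.158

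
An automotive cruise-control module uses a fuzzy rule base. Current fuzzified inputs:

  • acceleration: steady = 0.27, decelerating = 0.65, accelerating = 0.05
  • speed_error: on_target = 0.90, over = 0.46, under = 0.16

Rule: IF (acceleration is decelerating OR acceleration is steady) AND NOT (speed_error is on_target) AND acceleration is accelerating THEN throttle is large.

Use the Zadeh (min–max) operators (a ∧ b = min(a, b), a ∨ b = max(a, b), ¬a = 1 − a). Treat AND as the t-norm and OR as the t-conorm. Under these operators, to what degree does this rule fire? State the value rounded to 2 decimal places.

firing strength: (decelerating=0.65 OR steady=0.27) = 0.65; AND[min(a, b)] with ¬on_target=1−0.90=0.10, accelerating=0.05 → w = 0.05

0.05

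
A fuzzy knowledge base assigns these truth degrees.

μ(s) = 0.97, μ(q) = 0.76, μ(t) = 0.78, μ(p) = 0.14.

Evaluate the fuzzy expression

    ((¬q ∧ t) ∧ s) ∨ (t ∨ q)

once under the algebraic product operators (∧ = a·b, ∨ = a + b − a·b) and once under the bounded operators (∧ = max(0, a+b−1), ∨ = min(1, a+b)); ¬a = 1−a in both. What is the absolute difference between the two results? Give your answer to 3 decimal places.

0.043

Under algebraic product:
  ¬q = 1 − 0.7600 = 0.2400
  ¬q ∧ t = a·b on (0.2400, 0.7800) = 0.1872
  (¬q ∧ t) ∧ s = a·b on (0.1872, 0.9700) = 0.1816
  t ∨ q = a + b − a·b on (0.7800, 0.7600) = 0.9472
  ((¬q ∧ t) ∧ s) ∨ (t ∨ q) = a + b − a·b on (0.1816, 0.9472) = 0.9568
  → value = 0.9568
Under bounded:
  ¬q = 1 − 0.76 = 0.24
  ¬q ∧ t = max(0, a+b−1) on (0.24, 0.78) = 0.02
  (¬q ∧ t) ∧ s = max(0, a+b−1) on (0.02, 0.97) = 0.00
  t ∨ q = min(1, a+b) on (0.78, 0.76) = 1.00
  ((¬q ∧ t) ∧ s) ∨ (t ∨ q) = min(1, a+b) on (0.00, 1.00) = 1.00
  → value = 1.0000
|0.9568 − 1.0000| = 0.043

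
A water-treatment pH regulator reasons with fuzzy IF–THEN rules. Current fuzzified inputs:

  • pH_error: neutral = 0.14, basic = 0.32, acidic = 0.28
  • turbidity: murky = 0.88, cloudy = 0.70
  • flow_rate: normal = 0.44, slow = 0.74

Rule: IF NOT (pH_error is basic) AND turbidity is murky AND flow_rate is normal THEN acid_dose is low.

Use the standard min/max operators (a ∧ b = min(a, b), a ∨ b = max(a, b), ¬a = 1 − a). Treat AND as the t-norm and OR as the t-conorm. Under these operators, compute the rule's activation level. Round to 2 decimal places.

0.44

firing strength: ¬basic=1−0.32=0.68, murky=0.88, normal=0.44; AND[min(a, b)] → w = 0.44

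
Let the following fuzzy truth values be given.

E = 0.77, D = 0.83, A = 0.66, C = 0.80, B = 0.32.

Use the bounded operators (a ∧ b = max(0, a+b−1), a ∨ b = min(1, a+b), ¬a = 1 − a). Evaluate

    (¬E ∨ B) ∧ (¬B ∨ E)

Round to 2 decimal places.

¬E = 1 − 0.77 = 0.23
¬E ∨ B = min(1, a+b) on (0.23, 0.32) = 0.55
¬B = 1 − 0.32 = 0.68
¬B ∨ E = min(1, a+b) on (0.68, 0.77) = 1.00
(¬E ∨ B) ∧ (¬B ∨ E) = max(0, a+b−1) on (0.55, 1.00) = 0.55

0.55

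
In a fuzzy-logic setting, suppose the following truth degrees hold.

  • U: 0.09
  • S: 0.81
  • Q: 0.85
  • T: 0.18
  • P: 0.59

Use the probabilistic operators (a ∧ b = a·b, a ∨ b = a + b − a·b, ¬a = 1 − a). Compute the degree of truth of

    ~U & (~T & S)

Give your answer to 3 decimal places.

~U = 1 − 0.0900 = 0.9100
~T = 1 − 0.1800 = 0.8200
~T & S = a·b on (0.8200, 0.8100) = 0.6642
~U & (~T & S) = a·b on (0.9100, 0.6642) = 0.6044

0.604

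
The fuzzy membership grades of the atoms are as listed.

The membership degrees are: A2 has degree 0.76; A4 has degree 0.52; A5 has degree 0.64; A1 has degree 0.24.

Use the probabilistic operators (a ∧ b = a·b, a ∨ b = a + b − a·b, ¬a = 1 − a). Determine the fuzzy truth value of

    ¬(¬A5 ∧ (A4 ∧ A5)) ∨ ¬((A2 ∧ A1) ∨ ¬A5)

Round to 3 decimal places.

¬A5 = 1 − 0.6400 = 0.3600
A4 ∧ A5 = a·b on (0.5200, 0.6400) = 0.3328
¬A5 ∧ (A4 ∧ A5) = a·b on (0.3600, 0.3328) = 0.1198
¬(¬A5 ∧ (A4 ∧ A5)) = 1 − 0.1198 = 0.8802
A2 ∧ A1 = a·b on (0.7600, 0.2400) = 0.1824
¬A5 = 1 − 0.6400 = 0.3600
(A2 ∧ A1) ∨ ¬A5 = a + b − a·b on (0.1824, 0.3600) = 0.4767
¬((A2 ∧ A1) ∨ ¬A5) = 1 − 0.4767 = 0.5233
¬(¬A5 ∧ (A4 ∧ A5)) ∨ ¬((A2 ∧ A1) ∨ ¬A5) = a + b − a·b on (0.8802, 0.5233) = 0.9429

0.943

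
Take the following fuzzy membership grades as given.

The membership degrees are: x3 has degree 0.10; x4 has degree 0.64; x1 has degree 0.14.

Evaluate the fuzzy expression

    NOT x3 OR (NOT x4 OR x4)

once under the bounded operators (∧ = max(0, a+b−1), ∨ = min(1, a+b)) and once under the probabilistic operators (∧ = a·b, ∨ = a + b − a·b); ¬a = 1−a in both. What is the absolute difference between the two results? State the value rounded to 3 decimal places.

Under bounded:
  NOT x3 = 1 − 0.10 = 0.90
  NOT x4 = 1 − 0.64 = 0.36
  NOT x4 OR x4 = min(1, a+b) on (0.36, 0.64) = 1.00
  NOT x3 OR (NOT x4 OR x4) = min(1, a+b) on (0.90, 1.00) = 1.00
  → value = 1.0000
Under probabilistic:
  NOT x3 = 1 − 0.1000 = 0.9000
  NOT x4 = 1 − 0.6400 = 0.3600
  NOT x4 OR x4 = a + b − a·b on (0.3600, 0.6400) = 0.7696
  NOT x3 OR (NOT x4 OR x4) = a + b − a·b on (0.9000, 0.7696) = 0.9770
  → value = 0.9770
|1.0000 − 0.9770| = 0.023

0.023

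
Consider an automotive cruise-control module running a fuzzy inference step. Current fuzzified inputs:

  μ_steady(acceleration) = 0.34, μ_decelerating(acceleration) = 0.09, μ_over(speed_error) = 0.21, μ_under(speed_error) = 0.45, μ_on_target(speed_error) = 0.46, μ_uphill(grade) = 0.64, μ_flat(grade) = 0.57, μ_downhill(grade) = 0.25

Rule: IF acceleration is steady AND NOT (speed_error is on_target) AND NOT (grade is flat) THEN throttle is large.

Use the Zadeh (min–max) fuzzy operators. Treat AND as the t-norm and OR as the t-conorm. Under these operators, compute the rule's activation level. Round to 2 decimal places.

0.34

firing strength: steady=0.34, ¬on_target=1−0.46=0.54, ¬flat=1−0.57=0.43; AND[min(a, b)] → w = 0.34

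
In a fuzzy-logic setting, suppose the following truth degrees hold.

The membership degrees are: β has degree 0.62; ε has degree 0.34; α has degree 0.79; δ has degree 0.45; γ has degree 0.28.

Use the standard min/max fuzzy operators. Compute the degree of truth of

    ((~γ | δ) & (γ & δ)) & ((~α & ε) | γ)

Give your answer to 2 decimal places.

0.28

~γ = 1 − 0.28 = 0.72
~γ | δ = max(a, b) on (0.72, 0.45) = 0.72
γ & δ = min(a, b) on (0.28, 0.45) = 0.28
(~γ | δ) & (γ & δ) = min(a, b) on (0.72, 0.28) = 0.28
~α = 1 − 0.79 = 0.21
~α & ε = min(a, b) on (0.21, 0.34) = 0.21
(~α & ε) | γ = max(a, b) on (0.21, 0.28) = 0.28
((~γ | δ) & (γ & δ)) & ((~α & ε) | γ) = min(a, b) on (0.28, 0.28) = 0.28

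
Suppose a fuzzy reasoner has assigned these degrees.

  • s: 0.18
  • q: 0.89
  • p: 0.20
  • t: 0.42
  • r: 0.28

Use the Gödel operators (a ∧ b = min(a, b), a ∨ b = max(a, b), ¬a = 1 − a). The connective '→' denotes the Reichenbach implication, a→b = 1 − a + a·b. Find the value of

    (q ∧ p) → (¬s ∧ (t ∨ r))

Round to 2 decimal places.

q ∧ p = min(a, b) on (0.89, 0.20) = 0.20
¬s = 1 − 0.18 = 0.82
t ∨ r = max(a, b) on (0.42, 0.28) = 0.42
¬s ∧ (t ∨ r) = min(a, b) on (0.82, 0.42) = 0.42
(q ∧ p) → (¬s ∧ (t ∨ r))  [Reichenbach: 1 − a + a·b] with a=0.20, b=0.42 → 0.88

0.88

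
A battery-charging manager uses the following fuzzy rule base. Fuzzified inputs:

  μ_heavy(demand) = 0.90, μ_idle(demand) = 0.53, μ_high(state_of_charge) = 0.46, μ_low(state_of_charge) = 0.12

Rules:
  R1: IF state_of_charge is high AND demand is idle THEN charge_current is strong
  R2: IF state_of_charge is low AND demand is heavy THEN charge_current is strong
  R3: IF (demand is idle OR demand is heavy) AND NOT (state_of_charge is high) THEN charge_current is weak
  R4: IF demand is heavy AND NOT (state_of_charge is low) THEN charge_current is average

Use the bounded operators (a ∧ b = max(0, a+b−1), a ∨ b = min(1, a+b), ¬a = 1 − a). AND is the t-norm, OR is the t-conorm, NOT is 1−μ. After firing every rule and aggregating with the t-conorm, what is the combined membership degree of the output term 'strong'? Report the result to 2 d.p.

R1: high=0.46, idle=0.53; AND[max(0, a+b−1)] → w = 0.00
R2: low=0.12, heavy=0.90; AND[max(0, a+b−1)] → w = 0.02
R3: (idle=0.53 OR heavy=0.90) = 1.00; AND[max(0, a+b−1)] with ¬high=1−0.46=0.54 → w = 0.54
R4: heavy=0.90, ¬low=1−0.12=0.88; AND[max(0, a+b−1)] → w = 0.78
Rules with consequent 'strong': {R1, R2} → strengths 0.00, 0.02
Aggregate via t-conorm [min(1, a+b)]: 0.02

0.02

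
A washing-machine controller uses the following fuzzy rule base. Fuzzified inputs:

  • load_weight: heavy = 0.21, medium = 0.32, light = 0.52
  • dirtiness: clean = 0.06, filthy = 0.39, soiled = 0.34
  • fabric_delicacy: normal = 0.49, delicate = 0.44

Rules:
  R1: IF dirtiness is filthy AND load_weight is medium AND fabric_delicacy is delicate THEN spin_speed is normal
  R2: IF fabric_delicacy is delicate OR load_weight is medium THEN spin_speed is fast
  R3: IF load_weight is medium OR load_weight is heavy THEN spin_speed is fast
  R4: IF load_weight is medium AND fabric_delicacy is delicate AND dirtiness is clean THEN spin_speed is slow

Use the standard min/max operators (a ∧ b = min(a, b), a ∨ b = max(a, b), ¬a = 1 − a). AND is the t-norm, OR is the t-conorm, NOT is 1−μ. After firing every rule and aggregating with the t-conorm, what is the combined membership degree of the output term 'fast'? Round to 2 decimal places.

0.44

R1: filthy=0.39, medium=0.32, delicate=0.44; AND[min(a, b)] → w = 0.32
R2: delicate=0.44, medium=0.32; OR[max(a, b)] → w = 0.44
R3: medium=0.32, heavy=0.21; OR[max(a, b)] → w = 0.32
R4: medium=0.32, delicate=0.44, clean=0.06; AND[min(a, b)] → w = 0.06
Rules with consequent 'fast': {R2, R3} → strengths 0.44, 0.32
Aggregate via t-conorm [max(a, b)]: 0.44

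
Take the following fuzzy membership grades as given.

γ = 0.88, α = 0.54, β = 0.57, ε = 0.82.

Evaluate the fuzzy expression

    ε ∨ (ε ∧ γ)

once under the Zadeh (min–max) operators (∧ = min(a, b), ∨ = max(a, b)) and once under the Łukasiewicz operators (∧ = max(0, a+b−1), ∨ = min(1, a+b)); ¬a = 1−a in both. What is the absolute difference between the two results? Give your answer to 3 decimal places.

Under Zadeh (min–max):
  ε ∧ γ = min(a, b) on (0.82, 0.88) = 0.82
  ε ∨ (ε ∧ γ) = max(a, b) on (0.82, 0.82) = 0.82
  → value = 0.8200
Under Łukasiewicz:
  ε ∧ γ = max(0, a+b−1) on (0.82, 0.88) = 0.70
  ε ∨ (ε ∧ γ) = min(1, a+b) on (0.82, 0.70) = 1.00
  → value = 1.0000
|0.8200 − 1.0000| = 0.180

0.180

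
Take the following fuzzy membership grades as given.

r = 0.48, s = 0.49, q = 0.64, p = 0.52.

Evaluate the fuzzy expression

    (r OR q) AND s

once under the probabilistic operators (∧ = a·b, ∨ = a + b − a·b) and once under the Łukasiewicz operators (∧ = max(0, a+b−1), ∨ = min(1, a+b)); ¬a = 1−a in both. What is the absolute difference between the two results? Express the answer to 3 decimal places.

0.092

Under probabilistic:
  r OR q = a + b − a·b on (0.4800, 0.6400) = 0.8128
  (r OR q) AND s = a·b on (0.8128, 0.4900) = 0.3983
  → value = 0.3983
Under Łukasiewicz:
  r OR q = min(1, a+b) on (0.48, 0.64) = 1.00
  (r OR q) AND s = max(0, a+b−1) on (1.00, 0.49) = 0.49
  → value = 0.4900
|0.3983 − 0.4900| = 0.092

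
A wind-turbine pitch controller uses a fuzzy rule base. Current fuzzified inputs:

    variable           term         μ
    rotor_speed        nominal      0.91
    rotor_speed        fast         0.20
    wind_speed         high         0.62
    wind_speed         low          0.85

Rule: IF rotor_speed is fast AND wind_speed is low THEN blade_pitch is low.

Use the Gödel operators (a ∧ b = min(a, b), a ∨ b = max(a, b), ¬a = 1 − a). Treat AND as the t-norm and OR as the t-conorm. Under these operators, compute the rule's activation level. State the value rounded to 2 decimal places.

0.20

firing strength: fast=0.20, low=0.85; AND[min(a, b)] → w = 0.20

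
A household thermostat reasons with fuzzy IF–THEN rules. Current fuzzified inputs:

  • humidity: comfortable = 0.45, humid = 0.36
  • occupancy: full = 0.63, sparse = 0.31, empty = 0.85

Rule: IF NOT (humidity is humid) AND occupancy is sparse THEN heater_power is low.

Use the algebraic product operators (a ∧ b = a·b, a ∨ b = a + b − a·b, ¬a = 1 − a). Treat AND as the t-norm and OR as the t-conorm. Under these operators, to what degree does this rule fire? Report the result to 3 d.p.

firing strength: ¬humid=1−0.36=0.64, sparse=0.31; AND[a·b] → w = 0.1984

0.198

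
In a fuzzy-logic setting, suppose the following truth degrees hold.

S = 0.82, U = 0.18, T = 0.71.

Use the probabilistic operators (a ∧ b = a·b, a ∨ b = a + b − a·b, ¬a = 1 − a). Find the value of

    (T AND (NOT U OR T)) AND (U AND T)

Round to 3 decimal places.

NOT U = 1 − 0.1800 = 0.8200
NOT U OR T = a + b − a·b on (0.8200, 0.7100) = 0.9478
T AND (NOT U OR T) = a·b on (0.7100, 0.9478) = 0.6729
U AND T = a·b on (0.1800, 0.7100) = 0.1278
(T AND (NOT U OR T)) AND (U AND T) = a·b on (0.6729, 0.1278) = 0.0860

0.086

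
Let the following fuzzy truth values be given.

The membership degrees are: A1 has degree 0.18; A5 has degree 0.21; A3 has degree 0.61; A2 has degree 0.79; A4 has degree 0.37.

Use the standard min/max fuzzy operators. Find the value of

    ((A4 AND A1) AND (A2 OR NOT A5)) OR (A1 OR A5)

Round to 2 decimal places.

0.21

A4 AND A1 = min(a, b) on (0.37, 0.18) = 0.18
NOT A5 = 1 − 0.21 = 0.79
A2 OR NOT A5 = max(a, b) on (0.79, 0.79) = 0.79
(A4 AND A1) AND (A2 OR NOT A5) = min(a, b) on (0.18, 0.79) = 0.18
A1 OR A5 = max(a, b) on (0.18, 0.21) = 0.21
((A4 AND A1) AND (A2 OR NOT A5)) OR (A1 OR A5) = max(a, b) on (0.18, 0.21) = 0.21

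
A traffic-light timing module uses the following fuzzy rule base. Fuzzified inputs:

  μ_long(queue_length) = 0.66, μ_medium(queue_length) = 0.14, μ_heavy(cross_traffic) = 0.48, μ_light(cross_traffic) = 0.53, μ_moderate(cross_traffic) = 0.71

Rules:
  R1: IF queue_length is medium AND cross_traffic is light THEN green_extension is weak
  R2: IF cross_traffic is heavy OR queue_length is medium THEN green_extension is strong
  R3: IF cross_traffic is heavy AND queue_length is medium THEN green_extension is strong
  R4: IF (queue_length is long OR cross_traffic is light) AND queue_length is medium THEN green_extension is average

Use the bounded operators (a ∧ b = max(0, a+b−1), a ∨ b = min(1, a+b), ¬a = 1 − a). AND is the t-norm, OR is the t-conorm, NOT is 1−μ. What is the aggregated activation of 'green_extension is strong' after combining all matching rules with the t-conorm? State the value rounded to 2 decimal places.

0.62

R1: medium=0.14, light=0.53; AND[max(0, a+b−1)] → w = 0.00
R2: heavy=0.48, medium=0.14; OR[min(1, a+b)] → w = 0.62
R3: heavy=0.48, medium=0.14; AND[max(0, a+b−1)] → w = 0.00
R4: (long=0.66 OR light=0.53) = 1.00; AND[max(0, a+b−1)] with medium=0.14 → w = 0.14
Rules with consequent 'strong': {R2, R3} → strengths 0.62, 0.00
Aggregate via t-conorm [min(1, a+b)]: 0.62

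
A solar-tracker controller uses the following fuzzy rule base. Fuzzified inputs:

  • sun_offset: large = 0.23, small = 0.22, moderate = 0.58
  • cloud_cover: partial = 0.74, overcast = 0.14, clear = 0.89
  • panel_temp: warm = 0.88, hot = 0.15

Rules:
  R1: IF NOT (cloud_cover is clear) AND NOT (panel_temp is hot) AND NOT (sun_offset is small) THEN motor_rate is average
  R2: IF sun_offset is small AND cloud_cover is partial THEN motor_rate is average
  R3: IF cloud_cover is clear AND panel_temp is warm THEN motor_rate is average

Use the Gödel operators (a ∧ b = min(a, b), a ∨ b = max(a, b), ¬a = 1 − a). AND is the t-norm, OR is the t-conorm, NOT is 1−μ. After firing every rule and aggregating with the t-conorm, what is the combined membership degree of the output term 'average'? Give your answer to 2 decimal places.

0.88

R1: ¬clear=1−0.89=0.11, ¬hot=1−0.15=0.85, ¬small=1−0.22=0.78; AND[min(a, b)] → w = 0.11
R2: small=0.22, partial=0.74; AND[min(a, b)] → w = 0.22
R3: clear=0.89, warm=0.88; AND[min(a, b)] → w = 0.88
Rules with consequent 'average': {R1, R2, R3} → strengths 0.11, 0.22, 0.88
Aggregate via t-conorm [max(a, b)]: 0.88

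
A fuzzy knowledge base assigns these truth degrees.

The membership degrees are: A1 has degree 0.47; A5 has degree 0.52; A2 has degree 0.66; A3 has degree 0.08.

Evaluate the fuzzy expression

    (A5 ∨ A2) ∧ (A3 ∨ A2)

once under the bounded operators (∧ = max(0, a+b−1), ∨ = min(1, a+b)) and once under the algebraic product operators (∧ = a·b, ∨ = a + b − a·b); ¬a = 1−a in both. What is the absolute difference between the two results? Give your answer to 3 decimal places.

Under bounded:
  A5 ∨ A2 = min(1, a+b) on (0.52, 0.66) = 1.00
  A3 ∨ A2 = min(1, a+b) on (0.08, 0.66) = 0.74
  (A5 ∨ A2) ∧ (A3 ∨ A2) = max(0, a+b−1) on (1.00, 0.74) = 0.74
  → value = 0.7400
Under algebraic product:
  A5 ∨ A2 = a + b − a·b on (0.5200, 0.6600) = 0.8368
  A3 ∨ A2 = a + b − a·b on (0.0800, 0.6600) = 0.6872
  (A5 ∨ A2) ∧ (A3 ∨ A2) = a·b on (0.8368, 0.6872) = 0.5750
  → value = 0.5750
|0.7400 − 0.5750| = 0.165

0.165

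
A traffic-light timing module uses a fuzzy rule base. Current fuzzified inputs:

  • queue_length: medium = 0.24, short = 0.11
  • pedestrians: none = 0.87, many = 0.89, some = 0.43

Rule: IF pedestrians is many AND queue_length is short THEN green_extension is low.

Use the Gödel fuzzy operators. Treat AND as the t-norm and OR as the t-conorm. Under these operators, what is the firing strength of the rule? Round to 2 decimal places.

0.11

firing strength: many=0.89, short=0.11; AND[min(a, b)] → w = 0.11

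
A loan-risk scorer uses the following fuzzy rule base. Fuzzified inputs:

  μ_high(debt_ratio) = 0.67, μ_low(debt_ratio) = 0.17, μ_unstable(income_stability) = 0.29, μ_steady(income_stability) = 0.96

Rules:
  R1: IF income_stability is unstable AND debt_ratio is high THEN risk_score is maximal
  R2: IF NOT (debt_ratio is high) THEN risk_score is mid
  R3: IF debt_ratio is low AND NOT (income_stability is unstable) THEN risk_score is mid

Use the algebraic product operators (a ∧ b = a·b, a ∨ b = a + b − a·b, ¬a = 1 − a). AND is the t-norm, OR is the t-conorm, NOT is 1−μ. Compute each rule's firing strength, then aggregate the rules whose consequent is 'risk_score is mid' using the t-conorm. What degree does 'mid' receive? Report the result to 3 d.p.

0.411

R1: unstable=0.29, high=0.67; AND[a·b] → w = 0.1943
R2: ¬high=1−0.67=0.33 → w = 0.3300
R3: low=0.17, ¬unstable=1−0.29=0.71; AND[a·b] → w = 0.1207
Rules with consequent 'mid': {R2, R3} → strengths 0.3300, 0.1207
Aggregate via t-conorm [a + b − a·b]: 0.4109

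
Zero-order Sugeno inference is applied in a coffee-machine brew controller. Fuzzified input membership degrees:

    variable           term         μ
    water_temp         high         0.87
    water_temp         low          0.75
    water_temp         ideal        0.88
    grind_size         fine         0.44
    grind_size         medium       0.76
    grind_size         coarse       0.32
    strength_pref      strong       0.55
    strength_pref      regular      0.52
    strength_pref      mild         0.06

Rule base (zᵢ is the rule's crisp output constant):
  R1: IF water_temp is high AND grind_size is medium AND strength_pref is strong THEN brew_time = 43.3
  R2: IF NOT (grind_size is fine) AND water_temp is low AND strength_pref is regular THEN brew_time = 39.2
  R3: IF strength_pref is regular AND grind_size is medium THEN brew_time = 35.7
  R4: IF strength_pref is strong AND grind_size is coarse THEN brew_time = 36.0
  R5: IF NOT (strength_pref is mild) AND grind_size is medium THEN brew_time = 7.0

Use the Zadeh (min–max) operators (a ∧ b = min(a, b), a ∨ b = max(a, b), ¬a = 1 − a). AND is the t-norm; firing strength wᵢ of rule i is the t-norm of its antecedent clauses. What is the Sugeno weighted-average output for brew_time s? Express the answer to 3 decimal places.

29.814

R1 (z=43.3): high=0.87, medium=0.76, strong=0.55; AND[min(a, b)] → w = 0.55
R2 (z=39.2): ¬fine=1−0.44=0.56, low=0.75, regular=0.52; AND[min(a, b)] → w = 0.52
R3 (z=35.7): regular=0.52, medium=0.76; AND[min(a, b)] → w = 0.52
R4 (z=36.0): strong=0.55, coarse=0.32; AND[min(a, b)] → w = 0.32
R5 (z=7.0): ¬mild=1−0.06=0.94, medium=0.76; AND[min(a, b)] → w = 0.76
Weighted average = (0.55·43.3 + 0.52·39.2 + 0.52·35.7 + 0.32·36.0 + 0.76·7.0) / (0.55 + 0.52 + 0.52 + 0.32 + 0.76)
  = 79.6030 / 2.6700 = 29.814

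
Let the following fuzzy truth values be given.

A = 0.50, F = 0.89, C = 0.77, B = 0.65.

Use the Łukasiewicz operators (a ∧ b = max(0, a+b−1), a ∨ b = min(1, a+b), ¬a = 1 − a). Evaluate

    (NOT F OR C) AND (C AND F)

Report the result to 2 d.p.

NOT F = 1 − 0.89 = 0.11
NOT F OR C = min(1, a+b) on (0.11, 0.77) = 0.88
C AND F = max(0, a+b−1) on (0.77, 0.89) = 0.66
(NOT F OR C) AND (C AND F) = max(0, a+b−1) on (0.88, 0.66) = 0.54

0.54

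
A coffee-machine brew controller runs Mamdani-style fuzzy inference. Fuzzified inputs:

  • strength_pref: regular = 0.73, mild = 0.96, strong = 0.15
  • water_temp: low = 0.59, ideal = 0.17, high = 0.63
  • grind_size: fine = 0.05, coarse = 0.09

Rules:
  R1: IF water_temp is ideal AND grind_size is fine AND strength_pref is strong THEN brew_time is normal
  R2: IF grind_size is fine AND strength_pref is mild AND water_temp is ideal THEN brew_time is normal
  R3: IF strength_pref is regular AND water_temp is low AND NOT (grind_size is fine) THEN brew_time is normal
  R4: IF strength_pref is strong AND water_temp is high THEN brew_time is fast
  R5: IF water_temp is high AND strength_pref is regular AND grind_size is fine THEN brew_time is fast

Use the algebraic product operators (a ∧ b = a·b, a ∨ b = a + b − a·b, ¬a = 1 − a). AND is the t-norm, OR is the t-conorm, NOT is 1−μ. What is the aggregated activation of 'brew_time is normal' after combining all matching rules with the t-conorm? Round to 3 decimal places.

0.415

R1: ideal=0.17, fine=0.05, strong=0.15; AND[a·b] → w = 0.0013
R2: fine=0.05, mild=0.96, ideal=0.17; AND[a·b] → w = 0.0082
R3: regular=0.73, low=0.59, ¬fine=1−0.05=0.95; AND[a·b] → w = 0.4092
R4: strong=0.15, high=0.63; AND[a·b] → w = 0.0945
R5: high=0.63, regular=0.73, fine=0.05; AND[a·b] → w = 0.0230
Rules with consequent 'normal': {R1, R2, R3} → strengths 0.0013, 0.0082, 0.4092
Aggregate via t-conorm [a + b − a·b]: 0.4147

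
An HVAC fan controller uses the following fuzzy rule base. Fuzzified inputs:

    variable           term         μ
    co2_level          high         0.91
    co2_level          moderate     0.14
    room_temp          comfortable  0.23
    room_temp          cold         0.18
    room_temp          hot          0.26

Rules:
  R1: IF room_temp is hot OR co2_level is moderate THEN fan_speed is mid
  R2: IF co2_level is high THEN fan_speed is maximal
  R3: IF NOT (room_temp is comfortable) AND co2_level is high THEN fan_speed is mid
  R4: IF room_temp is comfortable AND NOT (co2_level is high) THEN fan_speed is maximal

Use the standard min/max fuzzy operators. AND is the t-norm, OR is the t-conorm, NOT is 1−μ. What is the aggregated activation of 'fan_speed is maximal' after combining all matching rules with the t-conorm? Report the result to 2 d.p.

R1: hot=0.26, moderate=0.14; OR[max(a, b)] → w = 0.26
R2: high=0.91 → w = 0.91
R3: ¬comfortable=1−0.23=0.77, high=0.91; AND[min(a, b)] → w = 0.77
R4: comfortable=0.23, ¬high=1−0.91=0.09; AND[min(a, b)] → w = 0.09
Rules with consequent 'maximal': {R2, R4} → strengths 0.91, 0.09
Aggregate via t-conorm [max(a, b)]: 0.91

0.91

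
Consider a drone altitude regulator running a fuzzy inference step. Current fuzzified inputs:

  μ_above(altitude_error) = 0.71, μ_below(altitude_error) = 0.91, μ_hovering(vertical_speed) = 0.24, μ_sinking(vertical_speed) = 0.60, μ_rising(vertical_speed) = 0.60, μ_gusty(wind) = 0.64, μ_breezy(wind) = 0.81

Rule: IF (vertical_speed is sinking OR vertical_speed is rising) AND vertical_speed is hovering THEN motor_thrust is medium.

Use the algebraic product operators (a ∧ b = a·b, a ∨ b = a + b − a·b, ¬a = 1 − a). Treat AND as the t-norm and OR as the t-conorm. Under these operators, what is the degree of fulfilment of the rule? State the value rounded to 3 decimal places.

0.202

firing strength: (sinking=0.60 OR rising=0.60) = 0.8400; AND[a·b] with hovering=0.24 → w = 0.2016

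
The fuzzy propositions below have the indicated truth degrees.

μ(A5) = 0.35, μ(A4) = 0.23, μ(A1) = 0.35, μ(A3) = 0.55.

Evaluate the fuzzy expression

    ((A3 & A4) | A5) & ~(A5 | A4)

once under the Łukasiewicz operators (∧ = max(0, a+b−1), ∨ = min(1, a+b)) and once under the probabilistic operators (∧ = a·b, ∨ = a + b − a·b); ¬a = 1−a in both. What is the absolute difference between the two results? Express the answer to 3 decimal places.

Under Łukasiewicz:
  A3 & A4 = max(0, a+b−1) on (0.55, 0.23) = 0.00
  (A3 & A4) | A5 = min(1, a+b) on (0.00, 0.35) = 0.35
  A5 | A4 = min(1, a+b) on (0.35, 0.23) = 0.58
  ~(A5 | A4) = 1 − 0.58 = 0.42
  ((A3 & A4) | A5) & ~(A5 | A4) = max(0, a+b−1) on (0.35, 0.42) = 0.00
  → value = 0.0000
Under probabilistic:
  A3 & A4 = a·b on (0.5500, 0.2300) = 0.1265
  (A3 & A4) | A5 = a + b − a·b on (0.1265, 0.3500) = 0.4322
  A5 | A4 = a + b − a·b on (0.3500, 0.2300) = 0.4995
  ~(A5 | A4) = 1 − 0.4995 = 0.5005
  ((A3 & A4) | A5) & ~(A5 | A4) = a·b on (0.4322, 0.5005) = 0.2163
  → value = 0.2163
|0.0000 − 0.2163| = 0.216

0.216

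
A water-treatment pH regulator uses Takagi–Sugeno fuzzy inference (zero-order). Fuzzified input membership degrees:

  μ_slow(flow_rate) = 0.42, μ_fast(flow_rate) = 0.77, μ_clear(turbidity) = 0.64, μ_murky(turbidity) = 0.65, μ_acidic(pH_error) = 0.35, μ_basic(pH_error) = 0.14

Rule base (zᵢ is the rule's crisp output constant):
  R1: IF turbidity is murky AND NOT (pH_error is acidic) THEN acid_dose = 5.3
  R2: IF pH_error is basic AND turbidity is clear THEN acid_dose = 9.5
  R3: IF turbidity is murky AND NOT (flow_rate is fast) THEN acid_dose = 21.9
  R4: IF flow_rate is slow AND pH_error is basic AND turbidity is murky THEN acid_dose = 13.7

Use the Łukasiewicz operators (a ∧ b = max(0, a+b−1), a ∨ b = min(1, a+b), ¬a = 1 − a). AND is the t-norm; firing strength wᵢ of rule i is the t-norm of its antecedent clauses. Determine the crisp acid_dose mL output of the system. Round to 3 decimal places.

R1 (z=5.3): murky=0.65, ¬acidic=1−0.35=0.65; AND[max(0, a+b−1)] → w = 0.30
R2 (z=9.5): basic=0.14, clear=0.64; AND[max(0, a+b−1)] → w = 0.00
R3 (z=21.9): murky=0.65, ¬fast=1−0.77=0.23; AND[max(0, a+b−1)] → w = 0.00
R4 (z=13.7): slow=0.42, basic=0.14, murky=0.65; AND[max(0, a+b−1)] → w = 0.00
Weighted average = (0.30·5.3 + 0.00·9.5 + 0.00·21.9 + 0.00·13.7) / (0.30 + 0.00 + 0.00 + 0.00)
  = 1.5900 / 0.3000 = 5.300

5.300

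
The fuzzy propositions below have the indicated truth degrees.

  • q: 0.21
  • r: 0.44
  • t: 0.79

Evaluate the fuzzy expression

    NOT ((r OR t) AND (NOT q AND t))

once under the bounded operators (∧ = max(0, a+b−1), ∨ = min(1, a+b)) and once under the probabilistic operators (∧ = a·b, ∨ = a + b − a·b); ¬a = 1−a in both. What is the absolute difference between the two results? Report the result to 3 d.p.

Under bounded:
  r OR t = min(1, a+b) on (0.44, 0.79) = 1.00
  NOT q = 1 − 0.21 = 0.79
  NOT q AND t = max(0, a+b−1) on (0.79, 0.79) = 0.58
  (r OR t) AND (NOT q AND t) = max(0, a+b−1) on (1.00, 0.58) = 0.58
  NOT ((r OR t) AND (NOT q AND t)) = 1 − 0.58 = 0.42
  → value = 0.4200
Under probabilistic:
  r OR t = a + b − a·b on (0.4400, 0.7900) = 0.8824
  NOT q = 1 − 0.2100 = 0.7900
  NOT q AND t = a·b on (0.7900, 0.7900) = 0.6241
  (r OR t) AND (NOT q AND t) = a·b on (0.8824, 0.6241) = 0.5507
  NOT ((r OR t) AND (NOT q AND t)) = 1 − 0.5507 = 0.4493
  → value = 0.4493
|0.4200 − 0.4493| = 0.029

0.029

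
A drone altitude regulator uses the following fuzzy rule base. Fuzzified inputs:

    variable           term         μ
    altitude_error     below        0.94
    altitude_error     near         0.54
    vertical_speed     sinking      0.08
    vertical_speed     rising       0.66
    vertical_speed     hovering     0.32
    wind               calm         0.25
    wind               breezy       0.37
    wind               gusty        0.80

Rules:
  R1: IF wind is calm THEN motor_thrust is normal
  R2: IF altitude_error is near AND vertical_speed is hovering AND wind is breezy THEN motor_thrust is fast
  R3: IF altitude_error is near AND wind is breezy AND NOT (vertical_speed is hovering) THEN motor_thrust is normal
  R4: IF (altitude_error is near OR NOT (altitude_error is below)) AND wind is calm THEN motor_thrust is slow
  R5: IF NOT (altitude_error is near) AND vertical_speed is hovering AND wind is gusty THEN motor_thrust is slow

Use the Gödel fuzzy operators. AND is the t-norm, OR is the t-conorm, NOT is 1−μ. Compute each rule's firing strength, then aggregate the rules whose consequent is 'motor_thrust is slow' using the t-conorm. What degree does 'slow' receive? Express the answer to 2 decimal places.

R1: calm=0.25 → w = 0.25
R2: near=0.54, hovering=0.32, breezy=0.37; AND[min(a, b)] → w = 0.32
R3: near=0.54, breezy=0.37, ¬hovering=1−0.32=0.68; AND[min(a, b)] → w = 0.37
R4: (near=0.54 OR ¬below=1−0.94=0.06) = 0.54; AND[min(a, b)] with calm=0.25 → w = 0.25
R5: ¬near=1−0.54=0.46, hovering=0.32, gusty=0.80; AND[min(a, b)] → w = 0.32
Rules with consequent 'slow': {R4, R5} → strengths 0.25, 0.32
Aggregate via t-conorm [max(a, b)]: 0.32

0.32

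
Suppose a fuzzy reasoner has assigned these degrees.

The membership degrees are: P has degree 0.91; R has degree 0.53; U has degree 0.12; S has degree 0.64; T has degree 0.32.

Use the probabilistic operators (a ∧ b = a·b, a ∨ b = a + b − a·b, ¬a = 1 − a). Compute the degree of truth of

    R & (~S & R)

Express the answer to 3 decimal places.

0.101

~S = 1 − 0.6400 = 0.3600
~S & R = a·b on (0.3600, 0.5300) = 0.1908
R & (~S & R) = a·b on (0.5300, 0.1908) = 0.1011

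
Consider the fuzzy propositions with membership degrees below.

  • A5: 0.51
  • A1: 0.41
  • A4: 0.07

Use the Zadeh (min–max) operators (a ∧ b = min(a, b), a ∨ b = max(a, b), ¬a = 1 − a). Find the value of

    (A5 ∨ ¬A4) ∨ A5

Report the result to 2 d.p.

¬A4 = 1 − 0.07 = 0.93
A5 ∨ ¬A4 = max(a, b) on (0.51, 0.93) = 0.93
(A5 ∨ ¬A4) ∨ A5 = max(a, b) on (0.93, 0.51) = 0.93

0.93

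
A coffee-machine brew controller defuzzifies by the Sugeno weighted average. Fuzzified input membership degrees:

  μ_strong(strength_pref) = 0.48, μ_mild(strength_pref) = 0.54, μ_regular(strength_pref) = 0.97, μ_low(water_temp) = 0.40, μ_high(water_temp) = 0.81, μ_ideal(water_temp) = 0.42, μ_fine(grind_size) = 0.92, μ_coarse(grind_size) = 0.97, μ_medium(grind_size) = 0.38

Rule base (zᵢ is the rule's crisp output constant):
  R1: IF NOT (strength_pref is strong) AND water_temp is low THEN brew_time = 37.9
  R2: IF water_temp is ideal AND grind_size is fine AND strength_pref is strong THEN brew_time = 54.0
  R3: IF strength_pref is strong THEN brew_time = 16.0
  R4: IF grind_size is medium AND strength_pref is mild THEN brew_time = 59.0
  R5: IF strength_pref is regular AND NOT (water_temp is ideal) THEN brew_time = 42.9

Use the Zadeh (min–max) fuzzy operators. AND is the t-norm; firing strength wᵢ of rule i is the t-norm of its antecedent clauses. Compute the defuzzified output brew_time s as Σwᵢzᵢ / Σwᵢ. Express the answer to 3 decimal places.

41.072

R1 (z=37.9): ¬strong=1−0.48=0.52, low=0.40; AND[min(a, b)] → w = 0.40
R2 (z=54.0): ideal=0.42, fine=0.92, strong=0.48; AND[min(a, b)] → w = 0.42
R3 (z=16.0): strong=0.48 → w = 0.48
R4 (z=59.0): medium=0.38, mild=0.54; AND[min(a, b)] → w = 0.38
R5 (z=42.9): regular=0.97, ¬ideal=1−0.42=0.58; AND[min(a, b)] → w = 0.58
Weighted average = (0.40·37.9 + 0.42·54.0 + 0.48·16.0 + 0.38·59.0 + 0.58·42.9) / (0.40 + 0.42 + 0.48 + 0.38 + 0.58)
  = 92.8220 / 2.2600 = 41.072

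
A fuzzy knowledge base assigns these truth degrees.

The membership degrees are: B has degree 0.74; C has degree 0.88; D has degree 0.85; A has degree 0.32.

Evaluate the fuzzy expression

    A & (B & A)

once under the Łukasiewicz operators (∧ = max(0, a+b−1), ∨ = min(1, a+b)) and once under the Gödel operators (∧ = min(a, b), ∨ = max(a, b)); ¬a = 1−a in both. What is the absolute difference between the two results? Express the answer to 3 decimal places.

0.320

Under Łukasiewicz:
  B & A = max(0, a+b−1) on (0.74, 0.32) = 0.06
  A & (B & A) = max(0, a+b−1) on (0.32, 0.06) = 0.00
  → value = 0.0000
Under Gödel:
  B & A = min(a, b) on (0.74, 0.32) = 0.32
  A & (B & A) = min(a, b) on (0.32, 0.32) = 0.32
  → value = 0.3200
|0.0000 − 0.3200| = 0.320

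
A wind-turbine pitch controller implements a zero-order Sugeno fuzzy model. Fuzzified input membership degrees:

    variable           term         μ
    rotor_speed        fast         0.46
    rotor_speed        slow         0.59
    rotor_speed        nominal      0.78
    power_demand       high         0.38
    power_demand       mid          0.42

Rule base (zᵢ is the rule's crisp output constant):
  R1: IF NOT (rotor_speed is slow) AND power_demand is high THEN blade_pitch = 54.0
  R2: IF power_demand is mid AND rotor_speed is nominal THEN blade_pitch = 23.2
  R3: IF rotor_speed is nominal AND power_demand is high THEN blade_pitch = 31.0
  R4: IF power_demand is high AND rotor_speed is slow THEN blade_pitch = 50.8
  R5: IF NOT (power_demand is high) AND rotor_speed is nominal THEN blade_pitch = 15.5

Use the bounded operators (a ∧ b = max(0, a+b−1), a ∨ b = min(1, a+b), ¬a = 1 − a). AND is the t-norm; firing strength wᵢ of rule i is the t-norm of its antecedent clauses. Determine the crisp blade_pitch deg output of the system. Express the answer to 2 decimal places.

R1 (z=54.0): ¬slow=1−0.59=0.41, high=0.38; AND[max(0, a+b−1)] → w = 0.00
R2 (z=23.2): mid=0.42, nominal=0.78; AND[max(0, a+b−1)] → w = 0.20
R3 (z=31.0): nominal=0.78, high=0.38; AND[max(0, a+b−1)] → w = 0.16
R4 (z=50.8): high=0.38, slow=0.59; AND[max(0, a+b−1)] → w = 0.00
R5 (z=15.5): ¬high=1−0.38=0.62, nominal=0.78; AND[max(0, a+b−1)] → w = 0.40
Weighted average = (0.00·54.0 + 0.20·23.2 + 0.16·31.0 + 0.00·50.8 + 0.40·15.5) / (0.00 + 0.20 + 0.16 + 0.00 + 0.40)
  = 15.8000 / 0.7600 = 20.79

20.79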